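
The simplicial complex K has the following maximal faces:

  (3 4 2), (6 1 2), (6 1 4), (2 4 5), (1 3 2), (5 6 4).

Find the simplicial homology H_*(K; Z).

Fix the vertex order 1 < 2 < 3 < 4 < 5 < 6 and write every simplex with vertices in increasing order. Then dim K = 2 and the simplices of K are:

  0-simplices (6): [1], [2], [3], [4], [5], [6]
  1-simplices (12): [1,2], [1,3], [1,4], [1,6], [2,3], [2,4], [2,5], [2,6], [3,4], [4,5], [4,6], [5,6]
  2-simplices (6): [1,2,3], [1,2,6], [1,4,6], [2,3,4], [2,4,5], [4,5,6]

giving chain groups C_0 ≅ Z^6, C_1 ≅ Z^12, C_2 ≅ Z^6.

Boundary ∂_1: C_1 → C_0 maps an edge to its endpoints' difference, ∂[p,q] = q − p. For instance
  ∂[2,4] = [4] − [2].
This gives a 6×12 integer matrix of rank 5; reducing to Smith normal form yields diagonal entries (1,1,1,1,1).

∂_2: C_2 → C_1 acts by ∂[p,q,r] = [q,r] − [p,r] + [p,q]. For instance
  ∂[1,2,6] = [2,6] − [1,6] + [1,2],
  ∂[2,3,4] = [3,4] − [2,4] + [2,3].
As a 12×6 matrix over Z this has rank 6, with invariant factors (1,1,1,1,1,1).

Reading off H_k = ker ∂_k / im ∂_{k+1}:

  H_0: rank C_0 − rank ∂_1 = 6 − 5 = 1, and the invariant factors of ∂_1 are all 1, so H_0 ≅ Z.
  H_1: rank ker ∂_1 − rank ∂_2 = (12 − 5) − 6 = 1, and the invariant factors of ∂_2 are all 1, so H_1 ≅ Z.
  H_2: rank ker ∂_2 − rank ∂_3 = (6 − 6) − 0 = 0, and there is no ∂_3, so H_2 ≅ 0.

(K is a triangulation of the cylinder S^1 x I.)

H_0 ≅ Z,  H_1 ≅ Z,  H_2 = 0.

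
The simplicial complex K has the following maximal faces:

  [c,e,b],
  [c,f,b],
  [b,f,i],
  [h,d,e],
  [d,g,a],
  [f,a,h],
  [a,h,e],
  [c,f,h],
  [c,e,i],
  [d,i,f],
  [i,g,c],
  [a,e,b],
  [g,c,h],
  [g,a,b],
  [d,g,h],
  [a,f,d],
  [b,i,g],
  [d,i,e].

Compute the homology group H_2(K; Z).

Order the vertices as a < b < c < d < e < f < g < h < i. Listing each simplex with vertices in this order, K has dimension 2 with simplices:

  0-simplices (9): a, b, c, d, e, f, g, h, i
  1-simplices (27): ab, ad, ae, af, ag, ah, bc, be, bf, bg, bi, ce, cf, cg, ch, ci, de, df, dg, dh, di, eh, ei, fh, fi, gh, gi
  2-simplices (18): abe, abg, adf, adg, aeh, afh, bce, bcf, bfi, bgi, cei, cfh, cgh, cgi, deh, dei, dfi, dgh

giving chain groups C_0 ≅ Z^9, C_1 ≅ Z^27, C_2 ≅ Z^18.

The boundary map ∂_1: C_1 → C_0 sends each edge [p,q] (with p < q) to q − p.
As a 9×27 matrix over Z this has rank 8, with invariant factors (1,1,1,1,1,1,1,1).

Boundary ∂_2: C_2 → C_1 acts by ∂[p,q,r] = [q,r] − [p,r] + [p,q]. For instance
  ∂adg = dg − ag + ad,
  ∂cgi = gi − ci + cg.
As a 27×18 matrix over Z this has rank 18, with invariant factors (1,1,1,1,1,1,1,1,1,1,1,1,1,1,1,1,1,2).

Reading off H_k = ker ∂_k / im ∂_{k+1}:

  H_2: rank ker ∂_2 − rank ∂_3 = (18 − 18) − 0 = 0, and there is no ∂_3, so H_2 ≅ 0.

(K is a triangulation of the Klein bottle.)

H_2 = 0.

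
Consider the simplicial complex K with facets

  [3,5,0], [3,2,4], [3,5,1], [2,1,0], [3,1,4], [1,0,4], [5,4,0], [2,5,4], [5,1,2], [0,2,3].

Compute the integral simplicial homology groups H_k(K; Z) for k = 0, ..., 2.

H_0 = Z,  H_1 = Z_2,  H_2 = 0.

Fix the vertex order 0 < 1 < 2 < 3 < 4 < 5 and write every simplex with vertices in increasing order. Then dim K = 2 and the simplices of K are:

  0-simplices (6): [0], [1], [2], [3], [4], [5]
  1-simplices (15): [0,1], [0,2], [0,3], [0,4], [0,5], [1,2], [1,3], [1,4], [1,5], [2,3], [2,4], [2,5], [3,4], [3,5], [4,5]
  2-simplices (10): [0,1,2], [0,1,4], [0,2,3], [0,3,5], [0,4,5], [1,2,5], [1,3,4], [1,3,5], [2,3,4], [2,4,5]

Hence C_0 ≅ Z^6, C_1 ≅ Z^15, C_2 ≅ Z^10.

∂_1: C_1 → C_0 sends each edge [p,q] (with p < q) to q − p.
This gives a 6×15 integer matrix of rank 5; reducing to Smith normal form yields diagonal entries (1,1,1,1,1).

∂_2: C_2 → C_1 sends each 2-simplex [p,q,r] to [q,r] − [p,r] + [p,q]. For instance
  ∂[2,3,4] = [3,4] − [2,4] + [2,3],
  ∂[0,4,5] = [4,5] − [0,5] + [0,4].
The resulting 15×10 matrix has rank 10, and its Smith normal form has invariant factors (1,1,1,1,1,1,1,1,1,2).

Now H_k = ker ∂_k / im ∂_{k+1}, so:

  H_0: rank C_0 − rank ∂_1 = 6 − 5 = 1, and the invariant factors of ∂_1 are all 1, so H_0 ≅ Z.
  H_1: rank ker ∂_1 − rank ∂_2 = (15 − 5) − 10 = 0, and ∂_2 has invariant factor 2 > 1, so H_1 ≅ Z_2.
  H_2: rank ker ∂_2 − rank ∂_3 = (10 − 10) − 0 = 0, and there is no ∂_3, so H_2 ≅ 0.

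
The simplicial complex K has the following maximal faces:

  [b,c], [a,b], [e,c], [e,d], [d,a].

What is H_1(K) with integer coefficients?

Fix the vertex order a < b < c < d < e and write every simplex with vertices in increasing order. Then dim K = 1 and the simplices of K are:

  0-simplices (5): a, b, c, d, e
  1-simplices (5): ab, ad, bc, ce, de

giving chain groups C_0 ≅ Z^5, C_1 ≅ Z^5.

∂_1: C_1 → C_0 is given by ∂[p,q] = [q] − [p]. For instance
  ∂bc = c − b.
As a 5×5 matrix over Z this has rank 4, with invariant factors (1,1,1,1).

From H_k ≅ ker(∂_k) / im(∂_{k+1}) we obtain:

  H_1: rank ker ∂_1 − rank ∂_2 = (5 − 4) − 0 = 1, and there is no ∂_2, so H_1 = Z.

(K is a triangulation of the circle S^1.)

H_1 ≅ Z.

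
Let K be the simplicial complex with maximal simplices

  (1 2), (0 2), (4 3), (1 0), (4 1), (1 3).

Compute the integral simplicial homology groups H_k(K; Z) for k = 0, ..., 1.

K has 5 vertices, 6 edges.
rank ∂_0 = 0, rank ∂_1 = 4 ⇒ b_0 = 5 − 0 − 4 = 1; all invariant factors of ∂_1 are 1 so no torsion. So H_0 ≅ Z.
rank ∂_1 = 4, rank ∂_2 = 0 ⇒ b_1 = 6 − 4 − 0 = 2. So H_1 ≅ Z^2.

H_0 ≅ Z,  H_1 ≅ Z^2.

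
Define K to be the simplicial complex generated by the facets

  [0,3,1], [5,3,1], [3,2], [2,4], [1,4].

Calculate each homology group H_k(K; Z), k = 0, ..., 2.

H_0 = Z,  H_1 = Z,  H_2 = 0.

Order the vertices as 0 < 1 < 2 < 3 < 4 < 5. Listing each simplex with vertices in this order, K has dimension 2 with simplices:

  0-simplices (6): [0], [1], [2], [3], [4], [5]
  1-simplices (8): [0,1], [0,3], [1,3], [1,4], [1,5], [2,3], [2,4], [3,5]
  2-simplices (2): [0,1,3], [1,3,5]

so the chain groups are C_0 ≅ Z^6, C_1 ≅ Z^8, C_2 ≅ Z^2.

∂_1: C_1 → C_0 maps an edge to its endpoints' difference, ∂[p,q] = q − p. For instance
  ∂[0,3] = [3] − [0].
As a 6×8 matrix over Z this has rank 5, with invariant factors (1,1,1,1,1).

Boundary ∂_2: C_2 → C_1 sends each 2-simplex [p,q,r] to [q,r] − [p,r] + [p,q]. For instance
  ∂[0,1,3] = [1,3] − [0,3] + [0,1],
  ∂[1,3,5] = [3,5] − [1,5] + [1,3].
As a 8×2 matrix over Z this has rank 2, with invariant factors (1,1).

Computing H_k = (kernel of ∂_k) / (image of ∂_{k+1}):

  H_0: rank C_0 − rank ∂_1 = 6 − 5 = 1, and the invariant factors of ∂_1 are all 1, so H_0 = Z.
  H_1: rank ker ∂_1 − rank ∂_2 = (8 − 5) − 2 = 1, and the invariant factors of ∂_2 are all 1, so H_1 = Z.
  H_2: rank ker ∂_2 − rank ∂_3 = (2 − 2) − 0 = 0, and there is no ∂_3, so H_2 = 0.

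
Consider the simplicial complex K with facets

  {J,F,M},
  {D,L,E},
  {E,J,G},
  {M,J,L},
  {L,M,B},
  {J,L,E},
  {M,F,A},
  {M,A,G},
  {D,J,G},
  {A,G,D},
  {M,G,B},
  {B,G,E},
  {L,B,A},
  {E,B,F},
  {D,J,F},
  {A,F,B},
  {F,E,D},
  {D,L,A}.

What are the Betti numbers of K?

b_0 = 1, b_1 = 1, b_2 = 0.

Order the vertices as A < B < D < E < F < G < J < L < M. Listing each simplex with vertices in this order, K has dimension 2 with simplices:

  0-simplices (9): A, B, D, E, F, G, J, L, M
  1-simplices (27): AB, AD, AF, AG, AL, AM, BE, BF, BG, BL, BM, DE, DF, DG, DJ, DL, EF, EG, EJ, EL, FJ, FM, GJ, GM, JL, JM, LM
  2-simplices (18): ABF, ABL, ADG, ADL, AFM, AGM, BEF, BEG, BGM, BLM, DEF, DEL, DFJ, DGJ, EGJ, EJL, FJM, JLM

Hence C_0 ≅ Z^9, C_1 ≅ Z^27, C_2 ≅ Z^18.

Boundary ∂_1: C_1 → C_0 maps an edge to its endpoints' difference, ∂[p,q] = q − p. For instance
  ∂DL = L − D.
This gives a 9×27 integer matrix of rank 8; reducing to Smith normal form yields diagonal entries (1,1,1,1,1,1,1,1).

∂_2: C_2 → C_1 sends each 2-simplex [p,q,r] to [q,r] − [p,r] + [p,q]. For instance
  ∂BEG = EG − BG + BE,
  ∂FJM = JM − FM + FJ.
The resulting 27×18 matrix has rank 18, and its Smith normal form has invariant factors (1,1,1,1,1,1,1,1,1,1,1,1,1,1,1,1,1,2).

Computing H_k = (kernel of ∂_k) / (image of ∂_{k+1}):

  H_0: rank C_0 − rank ∂_1 = 9 − 8 = 1, and the invariant factors of ∂_1 are all 1, so H_0 ≅ Z.
  H_1: rank ker ∂_1 − rank ∂_2 = (27 − 8) − 18 = 1, and ∂_2 has invariant factor 2 > 1, so H_1 ≅ Z ⊕ Z/2.
  H_2: rank ker ∂_2 − rank ∂_3 = (18 − 18) − 0 = 0, and there is no ∂_3, so H_2 ≅ 0.

As a check, the Euler characteristic is 9 − 27 + 18 = 0, which agrees with 1 − 1 + 0 = 0.
(K is a triangulation of the Klein bottle.)

Hence the Betti numbers are b_0 = 1, b_1 = 1, b_2 = 0.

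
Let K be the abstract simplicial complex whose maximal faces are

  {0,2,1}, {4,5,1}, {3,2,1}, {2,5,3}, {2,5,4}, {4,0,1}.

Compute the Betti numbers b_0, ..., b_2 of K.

b_0 = 1, b_1 = 1, b_2 = 0.

Order the vertices as 0 < 1 < 2 < 3 < 4 < 5. Listing each simplex with vertices in this order, K has dimension 2 with simplices:

  0-simplices (6): [0], [1], [2], [3], [4], [5]
  1-simplices (12): [0,1], [0,2], [0,4], [1,2], [1,3], [1,4], [1,5], [2,3], [2,4], [2,5], [3,5], [4,5]
  2-simplices (6): [0,1,2], [0,1,4], [1,2,3], [1,4,5], [2,3,5], [2,4,5]

so the chain groups are C_0 ≅ Z^6, C_1 ≅ Z^12, C_2 ≅ Z^6.

Boundary ∂_1: C_1 → C_0 maps an edge to its endpoints' difference, ∂[p,q] = q − p.
As a 6×12 matrix over Z this has rank 5, with invariant factors (1,1,1,1,1).

Boundary ∂_2: C_2 → C_1 sends each 2-simplex [p,q,r] to [q,r] − [p,r] + [p,q]. For instance
  ∂[2,3,5] = [3,5] − [2,5] + [2,3],
  ∂[1,2,3] = [2,3] − [1,3] + [1,2].
The resulting 12×6 matrix has rank 6, and its Smith normal form has invariant factors (1,1,1,1,1,1).

Now H_k = ker ∂_k / im ∂_{k+1}, so:

  H_0: rank C_0 − rank ∂_1 = 6 − 5 = 1, and the invariant factors of ∂_1 are all 1, so H_0 ≅ Z.
  H_1: rank ker ∂_1 − rank ∂_2 = (12 − 5) − 6 = 1, and the invariant factors of ∂_2 are all 1, so H_1 ≅ Z.
  H_2: rank ker ∂_2 − rank ∂_3 = (6 − 6) − 0 = 0, and there is no ∂_3, so H_2 ≅ 0.

As a check, the Euler characteristic is 6 − 12 + 6 = 0, which agrees with 1 − 1 + 0 = 0.

Hence the Betti numbers are b_0 = 1, b_1 = 1, b_2 = 0.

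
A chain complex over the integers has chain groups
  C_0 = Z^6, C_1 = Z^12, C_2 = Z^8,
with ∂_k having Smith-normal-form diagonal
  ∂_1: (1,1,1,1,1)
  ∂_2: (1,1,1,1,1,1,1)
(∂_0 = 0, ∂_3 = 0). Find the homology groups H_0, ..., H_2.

H_0: b_0 = 6 − 0 − 5 = 1; torsion from ∂_1 factors > 1: none. So H_0 ≅ Z.
H_1: b_1 = 12 − 5 − 7 = 0; torsion from ∂_2 factors > 1: none. So H_1 ≅ 0.
H_2: b_2 = 8 − 7 − 0 = 1; torsion from ∂_3 factors > 1: none. So H_2 ≅ Z.

H_0 ≅ Z,  H_1 = 0,  H_2 ≅ Z.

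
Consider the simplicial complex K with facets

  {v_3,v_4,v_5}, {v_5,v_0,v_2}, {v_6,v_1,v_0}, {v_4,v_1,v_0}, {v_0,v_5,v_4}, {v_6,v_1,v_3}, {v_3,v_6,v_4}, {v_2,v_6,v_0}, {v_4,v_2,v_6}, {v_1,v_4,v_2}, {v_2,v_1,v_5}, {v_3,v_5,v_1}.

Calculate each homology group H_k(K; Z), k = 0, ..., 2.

Take the total order v_0 < v_1 < v_2 < v_3 < v_4 < v_5 < v_6 on the vertex set. Then K (dimension 2) consists of the simplices:

  0-simplices (7): [v_0], [v_1], [v_2], [v_3], [v_4], [v_5], [v_6]
  1-simplices (18): (18 of them)
  2-simplices (12): (12 of them)

Hence C_0 ≅ Z^7, C_1 ≅ Z^18, C_2 ≅ Z^12.

Boundary ∂_1: C_1 → C_0 sends each edge [p,q] (with p < q) to q − p. For instance
  ∂[v_3,v_5] = [v_5] − [v_3].
This gives a 7×18 integer matrix of rank 6; reducing to Smith normal form yields diagonal entries (1,1,1,1,1,1).

∂_2: C_2 → C_1 maps a triangle to the signed sum of its edges. For instance
  ∂[v_1,v_3,v_5] = [v_3,v_5] − [v_1,v_5] + [v_1,v_3],
  ∂[v_2,v_4,v_6] = [v_4,v_6] − [v_2,v_6] + [v_2,v_4].
The resulting 18×12 matrix has rank 12, and its Smith normal form has invariant factors (1,1,1,1,1,1,1,1,1,1,1,2).

From H_k ≅ ker(∂_k) / im(∂_{k+1}) we obtain:

  H_0: rank C_0 − rank ∂_1 = 7 − 6 = 1, and the invariant factors of ∂_1 are all 1, so H_0 ≅ Z.
  H_1: rank ker ∂_1 − rank ∂_2 = (18 − 6) − 12 = 0, and ∂_2 has invariant factor 2 > 1, so H_1 ≅ Z/2Z.
  H_2: rank ker ∂_2 − rank ∂_3 = (12 − 12) − 0 = 0, and there is no ∂_3, so H_2 ≅ 0.

H_0 ≅ Z,  H_1 ≅ Z/2Z,  H_2 = 0.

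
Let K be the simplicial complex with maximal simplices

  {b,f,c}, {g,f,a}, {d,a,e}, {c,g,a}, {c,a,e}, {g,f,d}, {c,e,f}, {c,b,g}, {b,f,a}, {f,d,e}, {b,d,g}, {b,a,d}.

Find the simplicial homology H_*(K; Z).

Fix the vertex order a < b < c < d < e < f < g and write every simplex with vertices in increasing order. Then dim K = 2 and the simplices of K are:

  0-simplices (7): a, b, c, d, e, f, g
  1-simplices (18): ab, ac, ad, ae, af, ag, bc, bd, bf, bg, ce, cf, cg, de, df, dg, ef, fg
  2-simplices (12): abd, abf, ace, acg, ade, afg, bcf, bcg, bdg, cef, def, dfg

so the chain groups are C_0 ≅ Z^7, C_1 ≅ Z^18, C_2 ≅ Z^12.

The boundary map ∂_1: C_1 → C_0 maps an edge to its endpoints' difference, ∂[p,q] = q − p. For instance
  ∂ce = e − c.
This gives a 7×18 integer matrix of rank 6; reducing to Smith normal form yields diagonal entries (1,1,1,1,1,1).

Boundary ∂_2: C_2 → C_1 sends each 2-simplex [p,q,r] to [q,r] − [p,r] + [p,q]. For instance
  ∂abd = bd − ad + ab,
  ∂dfg = fg − dg + df.
As a 18×12 matrix over Z this has rank 12, with invariant factors (1,1,1,1,1,1,1,1,1,1,1,2).

Now H_k = ker ∂_k / im ∂_{k+1}, so:

  H_0: rank C_0 − rank ∂_1 = 7 − 6 = 1, and the invariant factors of ∂_1 are all 1, so H_0 = Z.
  H_1: rank ker ∂_1 − rank ∂_2 = (18 − 6) − 12 = 0, and ∂_2 has invariant factor 2 > 1, so H_1 = Z/2Z.
  H_2: rank ker ∂_2 − rank ∂_3 = (12 − 12) − 0 = 0, and there is no ∂_3, so H_2 = 0.

As a check, the Euler characteristic is 7 − 18 + 12 = 1, which agrees with 1 − 0 + 0 = 1.

H_0 = Z,  H_1 = Z/2Z,  H_2 = 0.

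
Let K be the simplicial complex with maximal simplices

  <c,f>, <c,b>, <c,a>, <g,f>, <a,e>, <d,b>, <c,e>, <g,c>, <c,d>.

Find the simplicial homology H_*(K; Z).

Take the total order a < b < c < d < e < f < g on the vertex set. Then K (dimension 1) consists of the simplices:

  0-simplices (7): a, b, c, d, e, f, g
  1-simplices (9): ac, ae, bc, bd, cd, ce, cf, cg, fg

so the chain groups are C_0 ≅ Z^7, C_1 ≅ Z^9.

The boundary map ∂_1: C_1 → C_0 sends each edge [p,q] (with p < q) to q − p. For instance
  ∂ac = c − a.
This gives a 7×9 integer matrix of rank 6; reducing to Smith normal form yields diagonal entries (1,1,1,1,1,1).

From H_k ≅ ker(∂_k) / im(∂_{k+1}) we obtain:

  H_0: rank C_0 − rank ∂_1 = 7 − 6 = 1, and the invariant factors of ∂_1 are all 1, so H_0 = Z.
  H_1: rank ker ∂_1 − rank ∂_2 = (9 − 6) − 0 = 3, and there is no ∂_2, so H_1 = Z^3.

As a check, the Euler characteristic is 7 − 9 = -2, which agrees with 1 − 3 = -2.

H_0 = Z,  H_1 = Z^3.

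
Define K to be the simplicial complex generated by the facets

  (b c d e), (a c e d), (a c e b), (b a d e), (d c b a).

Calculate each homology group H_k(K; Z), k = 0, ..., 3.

H_0 ≅ Z,  H_1 = 0,  H_2 = 0,  H_3 ≅ Z.

Take the total order a < b < c < d < e on the vertex set. Then K (dimension 3) consists of the simplices:

  0-simplices (5): a, b, c, d, e
  1-simplices (10): ab, ac, ad, ae, bc, bd, be, cd, ce, de
  2-simplices (10): abc, abd, abe, acd, ace, ade, bcd, bce, bde, cde
  3-simplices (5): abcd, abce, abde, acde, bcde

so the chain groups are C_0 ≅ Z^5, C_1 ≅ Z^10, C_2 ≅ Z^10, C_3 ≅ Z^5.

∂_1: C_1 → C_0 maps an edge to its endpoints' difference, ∂[p,q] = q − p. For instance
  ∂be = e − b.
The 5×10 boundary matrix has rank 4 and Smith normal form diag(1,1,1,1).

Boundary ∂_2: C_2 → C_1 maps a triangle to the signed sum of its edges. For instance
  ∂ace = ce − ae + ac,
  ∂ade = de − ae + ad.
The 10×10 boundary matrix has rank 6 and Smith normal form diag(1,1,1,1,1,1).

The boundary map ∂_3: C_3 → C_2 sends each 3-simplex σ to the alternating sum Σ_i (−1)^i (σ with its i-th vertex removed). For instance
  ∂acde = cde − ade + ace − acd,
  ∂abcd = bcd − acd + abd − abc.
The 10×5 boundary matrix has rank 4 and Smith normal form diag(1,1,1,1).

From H_k ≅ ker(∂_k) / im(∂_{k+1}) we obtain:

  H_0: rank C_0 − rank ∂_1 = 5 − 4 = 1, and the invariant factors of ∂_1 are all 1, so H_0 = Z.
  H_1: rank ker ∂_1 − rank ∂_2 = (10 − 4) − 6 = 0, and the invariant factors of ∂_2 are all 1, so H_1 = 0.
  H_2: rank ker ∂_2 − rank ∂_3 = (10 − 6) − 4 = 0, and the invariant factors of ∂_3 are all 1, so H_2 = 0.
  H_3: rank ker ∂_3 − rank ∂_4 = (5 − 4) − 0 = 1, and there is no ∂_4, so H_3 = Z.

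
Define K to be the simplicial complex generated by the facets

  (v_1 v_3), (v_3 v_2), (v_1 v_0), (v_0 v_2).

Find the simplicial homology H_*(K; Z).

H_0 ≅ Z,  H_1 ≅ Z.

Fix the vertex order v_0 < v_1 < v_2 < v_3 and write every simplex with vertices in increasing order. Then dim K = 1 and the simplices of K are:

  0-simplices (4): [v_0], [v_1], [v_2], [v_3]
  1-simplices (4): [v_0,v_1], [v_0,v_2], [v_1,v_3], [v_2,v_3]

so the chain groups are C_0 ≅ Z^4, C_1 ≅ Z^4.

Boundary ∂_1: C_1 → C_0 is given by ∂[p,q] = [q] − [p]. For instance
  ∂[v_1,v_3] = [v_3] − [v_1].
This gives a 4×4 integer matrix of rank 3; reducing to Smith normal form yields diagonal entries (1,1,1).

Reading off H_k = ker ∂_k / im ∂_{k+1}:

  H_0: rank C_0 − rank ∂_1 = 4 − 3 = 1, and the invariant factors of ∂_1 are all 1, so H_0 ≅ Z.
  H_1: rank ker ∂_1 − rank ∂_2 = (4 − 3) − 0 = 1, and there is no ∂_2, so H_1 ≅ Z.

(K is a triangulation of the circle S^1.)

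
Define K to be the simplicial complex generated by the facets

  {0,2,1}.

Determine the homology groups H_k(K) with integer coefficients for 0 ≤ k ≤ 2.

Take the total order 0 < 1 < 2 on the vertex set. Then K (dimension 2) consists of the simplices:

  0-simplices (3): [0], [1], [2]
  1-simplices (3): [0,1], [0,2], [1,2]
  2-simplices (1): [0,1,2]

so the chain groups are C_0 ≅ Z^3, C_1 ≅ Z^3, C_2 ≅ Z^1.

The boundary map ∂_1: C_1 → C_0 is given by ∂[p,q] = [q] − [p].
As a 3×3 matrix over Z this has rank 2, with invariant factors (1,1).

∂_2: C_2 → C_1 acts by ∂[p,q,r] = [q,r] − [p,r] + [p,q]. For instance
  ∂[0,1,2] = [1,2] − [0,2] + [0,1].
This gives a 3×1 integer matrix of rank 1; reducing to Smith normal form yields diagonal entries (1).

Reading off H_k = ker ∂_k / im ∂_{k+1}:

  H_0: rank C_0 − rank ∂_1 = 3 − 2 = 1, and the invariant factors of ∂_1 are all 1, so H_0 = Z.
  H_1: rank ker ∂_1 − rank ∂_2 = (3 − 2) − 1 = 0, and the invariant factors of ∂_2 are all 1, so H_1 = 0.
  H_2: rank ker ∂_2 − rank ∂_3 = (1 − 1) − 0 = 0, and there is no ∂_3, so H_2 = 0.

As a check, the Euler characteristic is 3 − 3 + 1 = 1, which agrees with 1 − 0 + 0 = 1.
(K is a triangulation of the 2-simplex.)

H_0 ≅ Z,  H_1 = 0,  H_2 = 0.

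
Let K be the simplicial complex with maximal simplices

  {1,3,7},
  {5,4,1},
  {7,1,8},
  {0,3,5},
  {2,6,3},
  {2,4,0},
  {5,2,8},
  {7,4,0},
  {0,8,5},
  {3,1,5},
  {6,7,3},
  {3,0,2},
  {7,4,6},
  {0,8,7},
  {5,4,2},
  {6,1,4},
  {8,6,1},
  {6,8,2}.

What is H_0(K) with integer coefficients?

H_0 ≅ Z.

Take the total order 0 < 1 < 2 < 3 < 4 < 5 < 6 < 7 < 8 on the vertex set. Then K (dimension 2) consists of the simplices:

  0-simplices (9): [0], [1], [2], [3], [4], [5], [6], [7], [8]
  1-simplices (27): (27 of them)
  2-simplices (18): [0,2,3], [0,2,4], [0,3,5], [0,4,7], [0,5,8], [0,7,8], [1,3,5], [1,3,7], [1,4,5], [1,4,6], [1,6,8], [1,7,8], [2,3,6], [2,4,5], [2,5,8], [2,6,8], [3,6,7], [4,6,7]

giving chain groups C_0 ≅ Z^9, C_1 ≅ Z^27, C_2 ≅ Z^18.

The boundary map ∂_1: C_1 → C_0 maps an edge to its endpoints' difference, ∂[p,q] = q − p.
The 9×27 boundary matrix has rank 8 and Smith normal form diag(1,1,1,1,1,1,1,1).

The boundary map ∂_2: C_2 → C_1 maps a triangle to the signed sum of its edges. For instance
  ∂[2,3,6] = [3,6] − [2,6] + [2,3],
  ∂[1,4,6] = [4,6] − [1,6] + [1,4].
This gives a 27×18 integer matrix of rank 18; reducing to Smith normal form yields diagonal entries (1,1,1,1,1,1,1,1,1,1,1,1,1,1,1,1,1,2).

Reading off H_k = ker ∂_k / im ∂_{k+1}:

  H_0: rank C_0 − rank ∂_1 = 9 − 8 = 1, and the invariant factors of ∂_1 are all 1, so H_0 ≅ Z.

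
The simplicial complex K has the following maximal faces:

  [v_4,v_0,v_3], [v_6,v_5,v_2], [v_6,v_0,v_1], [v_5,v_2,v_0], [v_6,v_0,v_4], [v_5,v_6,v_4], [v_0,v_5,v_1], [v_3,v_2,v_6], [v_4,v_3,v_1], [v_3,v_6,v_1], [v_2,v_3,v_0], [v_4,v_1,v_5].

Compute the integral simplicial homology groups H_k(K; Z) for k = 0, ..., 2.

We work with the vertex ordering v_0 < v_1 < v_2 < v_3 < v_4 < v_5 < v_6. The simplices of K, each written with vertices in increasing order, are:

  0-simplices (7): [v_0], [v_1], [v_2], [v_3], [v_4], [v_5], [v_6]
  1-simplices (18): (18 of them)
  2-simplices (12): (12 of them)

Hence C_0 ≅ Z^7, C_1 ≅ Z^18, C_2 ≅ Z^12.

Boundary ∂_1: C_1 → C_0 maps an edge to its endpoints' difference, ∂[p,q] = q − p.
This gives a 7×18 integer matrix of rank 6; reducing to Smith normal form yields diagonal entries (1,1,1,1,1,1).

∂_2: C_2 → C_1 acts by ∂[p,q,r] = [q,r] − [p,r] + [p,q]. For instance
  ∂[v_0,v_2,v_5] = [v_2,v_5] − [v_0,v_5] + [v_0,v_2],
  ∂[v_0,v_3,v_4] = [v_3,v_4] − [v_0,v_4] + [v_0,v_3].
As a 18×12 matrix over Z this has rank 12, with invariant factors (1,1,1,1,1,1,1,1,1,1,1,2).

From H_k ≅ ker(∂_k) / im(∂_{k+1}) we obtain:

  H_0: rank C_0 − rank ∂_1 = 7 − 6 = 1, and the invariant factors of ∂_1 are all 1, so H_0 = Z.
  H_1: rank ker ∂_1 − rank ∂_2 = (18 − 6) − 12 = 0, and ∂_2 has invariant factor 2 > 1, so H_1 = Z/2.
  H_2: rank ker ∂_2 − rank ∂_3 = (12 − 12) − 0 = 0, and there is no ∂_3, so H_2 = 0.

(K is a triangulation of the real projective plane RP^2.)

H_0 = Z,  H_1 = Z/2,  H_2 = 0.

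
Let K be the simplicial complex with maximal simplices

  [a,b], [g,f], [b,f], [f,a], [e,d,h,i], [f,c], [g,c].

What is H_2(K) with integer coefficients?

H_2 ≅ 0.

We work with the vertex ordering a < b < c < d < e < f < g < h < i. The simplices of K, each written with vertices in increasing order, are:

  0-simplices (9): a, b, c, d, e, f, g, h, i
  1-simplices (12): ab, af, bf, cf, cg, de, dh, di, eh, ei, fg, hi
  2-simplices (4): deh, dei, dhi, ehi
  3-simplices (1): dehi

so the chain groups are C_0 ≅ Z^9, C_1 ≅ Z^12, C_2 ≅ Z^4, C_3 ≅ Z^1.

The boundary map ∂_1: C_1 → C_0 sends each edge [p,q] (with p < q) to q − p. For instance
  ∂hi = i − h.
The 9×12 boundary matrix has rank 7 and Smith normal form diag(1,1,1,1,1,1,1).

Boundary ∂_2: C_2 → C_1 maps a triangle to the signed sum of its edges. For instance
  ∂dhi = hi − di + dh,
  ∂ehi = hi − ei + eh.
This gives a 12×4 integer matrix of rank 3; reducing to Smith normal form yields diagonal entries (1,1,1).

The boundary map ∂_3: C_3 → C_2 sends each 3-simplex σ to the alternating sum Σ_i (−1)^i (σ with its i-th vertex removed). For instance
  ∂dehi = ehi − dhi + dei − deh.
The resulting 4×1 matrix has rank 1, and its Smith normal form has invariant factors (1).

Computing H_k = (kernel of ∂_k) / (image of ∂_{k+1}):

  H_2: rank ker ∂_2 − rank ∂_3 = (4 − 3) − 1 = 0, and the invariant factors of ∂_3 are all 1, so H_2 ≅ 0.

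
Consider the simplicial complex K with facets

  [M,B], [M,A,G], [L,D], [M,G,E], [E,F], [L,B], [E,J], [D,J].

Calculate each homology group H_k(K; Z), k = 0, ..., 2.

Fix the vertex order A < B < D < E < F < G < J < L < M and write every simplex with vertices in increasing order. Then dim K = 2 and the simplices of K are:

  0-simplices (9): A, B, D, E, F, G, J, L, M
  1-simplices (11): AG, AM, BL, BM, DJ, DL, EF, EG, EJ, EM, GM
  2-simplices (2): AGM, EGM

Hence C_0 ≅ Z^9, C_1 ≅ Z^11, C_2 ≅ Z^2.

∂_1: C_1 → C_0 maps an edge to its endpoints' difference, ∂[p,q] = q − p. For instance
  ∂AM = M − A.
As a 9×11 matrix over Z this has rank 8, with invariant factors (1,1,1,1,1,1,1,1).

The boundary map ∂_2: C_2 → C_1 acts by ∂[p,q,r] = [q,r] − [p,r] + [p,q]. For instance
  ∂AGM = GM − AM + AG,
  ∂EGM = GM − EM + EG.
This gives a 11×2 integer matrix of rank 2; reducing to Smith normal form yields diagonal entries (1,1).

From H_k ≅ ker(∂_k) / im(∂_{k+1}) we obtain:

  H_0: rank C_0 − rank ∂_1 = 9 − 8 = 1, and the invariant factors of ∂_1 are all 1, so H_0 = Z.
  H_1: rank ker ∂_1 − rank ∂_2 = (11 − 8) − 2 = 1, and the invariant factors of ∂_2 are all 1, so H_1 = Z.
  H_2: rank ker ∂_2 − rank ∂_3 = (2 − 2) − 0 = 0, and there is no ∂_3, so H_2 = 0.

H_0 = Z,  H_1 = Z,  H_2 = 0.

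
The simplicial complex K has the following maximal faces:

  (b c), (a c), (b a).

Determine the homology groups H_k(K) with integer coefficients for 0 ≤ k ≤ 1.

Take the total order a < b < c on the vertex set. Then K (dimension 1) consists of the simplices:

  0-simplices (3): a, b, c
  1-simplices (3): ab, ac, bc

Hence C_0 ≅ Z^3, C_1 ≅ Z^3.

Boundary ∂_1: C_1 → C_0 sends each edge [p,q] (with p < q) to q − p.
This gives a 3×3 integer matrix of rank 2; reducing to Smith normal form yields diagonal entries (1,1).

Reading off H_k = ker ∂_k / im ∂_{k+1}:

  H_0: rank C_0 − rank ∂_1 = 3 − 2 = 1, and the invariant factors of ∂_1 are all 1, so H_0 = Z.
  H_1: rank ker ∂_1 − rank ∂_2 = (3 − 2) − 0 = 1, and there is no ∂_2, so H_1 = Z.

H_0 = Z,  H_1 = Z.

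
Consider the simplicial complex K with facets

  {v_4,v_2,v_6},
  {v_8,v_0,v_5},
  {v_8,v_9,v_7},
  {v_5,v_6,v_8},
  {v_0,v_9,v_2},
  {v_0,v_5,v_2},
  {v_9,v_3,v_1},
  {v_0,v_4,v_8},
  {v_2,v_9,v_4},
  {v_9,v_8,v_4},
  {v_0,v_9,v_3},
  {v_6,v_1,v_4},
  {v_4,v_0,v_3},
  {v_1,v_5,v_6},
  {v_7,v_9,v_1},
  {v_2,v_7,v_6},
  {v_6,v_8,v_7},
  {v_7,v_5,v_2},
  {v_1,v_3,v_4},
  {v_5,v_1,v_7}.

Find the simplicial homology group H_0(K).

Take the total order v_0 < v_1 < v_2 < v_3 < v_4 < v_5 < v_6 < v_7 < v_8 < v_9 on the vertex set. Then K (dimension 2) consists of the simplices:

  0-simplices (10): [v_0], [v_1], [v_2], [v_3], [v_4], [v_5], [v_6], [v_7], [v_8], [v_9]
  1-simplices (30): (30 of them)
  2-simplices (20): (20 of them)

so the chain groups are C_0 ≅ Z^10, C_1 ≅ Z^30, C_2 ≅ Z^20.

The boundary map ∂_1: C_1 → C_0 maps an edge to its endpoints' difference, ∂[p,q] = q − p. For instance
  ∂[v_0,v_2] = [v_2] − [v_0].
The resulting 10×30 matrix has rank 9, and its Smith normal form has invariant factors (1,1,1,1,1,1,1,1,1).

∂_2: C_2 → C_1 maps a triangle to the signed sum of its edges. For instance
  ∂[v_1,v_5,v_6] = [v_5,v_6] − [v_1,v_6] + [v_1,v_5],
  ∂[v_7,v_8,v_9] = [v_8,v_9] − [v_7,v_9] + [v_7,v_8].
The resulting 30×20 matrix has rank 20, and its Smith normal form has invariant factors (1,1,1,1,1,1,1,1,1,1,1,1,1,1,1,1,1,1,1,2).

Computing H_k = (kernel of ∂_k) / (image of ∂_{k+1}):

  H_0: rank C_0 − rank ∂_1 = 10 − 9 = 1, and the invariant factors of ∂_1 are all 1, so H_0 = Z.

H_0 = Z.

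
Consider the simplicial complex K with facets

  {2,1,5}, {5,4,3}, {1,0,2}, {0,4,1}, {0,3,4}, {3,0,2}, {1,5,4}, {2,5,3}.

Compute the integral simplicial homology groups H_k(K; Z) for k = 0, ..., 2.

H_0 = Z,  H_1 = 0,  H_2 = Z.

Order the vertices as 0 < 1 < 2 < 3 < 4 < 5. Listing each simplex with vertices in this order, K has dimension 2 with simplices:

  0-simplices (6): [0], [1], [2], [3], [4], [5]
  1-simplices (12): [0,1], [0,2], [0,3], [0,4], [1,2], [1,4], [1,5], [2,3], [2,5], [3,4], [3,5], [4,5]
  2-simplices (8): [0,1,2], [0,1,4], [0,2,3], [0,3,4], [1,2,5], [1,4,5], [2,3,5], [3,4,5]

Hence C_0 ≅ Z^6, C_1 ≅ Z^12, C_2 ≅ Z^8.

∂_1: C_1 → C_0 is given by ∂[p,q] = [q] − [p].
The 6×12 boundary matrix has rank 5 and Smith normal form diag(1,1,1,1,1).

∂_2: C_2 → C_1 acts by ∂[p,q,r] = [q,r] − [p,r] + [p,q]. For instance
  ∂[0,1,2] = [1,2] − [0,2] + [0,1],
  ∂[1,2,5] = [2,5] − [1,5] + [1,2].
The 12×8 boundary matrix has rank 7 and Smith normal form diag(1,1,1,1,1,1,1).

From H_k ≅ ker(∂_k) / im(∂_{k+1}) we obtain:

  H_0: rank C_0 − rank ∂_1 = 6 − 5 = 1, and the invariant factors of ∂_1 are all 1, so H_0 = Z.
  H_1: rank ker ∂_1 − rank ∂_2 = (12 − 5) − 7 = 0, and the invariant factors of ∂_2 are all 1, so H_1 = 0.
  H_2: rank ker ∂_2 − rank ∂_3 = (8 − 7) − 0 = 1, and there is no ∂_3, so H_2 = Z.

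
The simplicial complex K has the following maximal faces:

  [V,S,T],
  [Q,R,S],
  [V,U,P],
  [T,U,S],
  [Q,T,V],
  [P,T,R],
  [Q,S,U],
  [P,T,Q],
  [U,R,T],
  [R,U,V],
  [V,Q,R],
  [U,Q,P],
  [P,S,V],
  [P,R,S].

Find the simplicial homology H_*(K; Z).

Fix the vertex order P < Q < R < S < T < U < V and write every simplex with vertices in increasing order. Then dim K = 2 and the simplices of K are:

  0-simplices (7): P, Q, R, S, T, U, V
  1-simplices (21): PQ, PR, PS, PT, PU, PV, QR, QS, QT, QU, QV, RS, RT, RU, RV, ST, SU, SV, TU, TV, UV
  2-simplices (14): PQT, PQU, PRS, PRT, PSV, PUV, QRS, QRV, QSU, QTV, RTU, RUV, STU, STV

so the chain groups are C_0 ≅ Z^7, C_1 ≅ Z^21, C_2 ≅ Z^14.

Boundary ∂_1: C_1 → C_0 maps an edge to its endpoints' difference, ∂[p,q] = q − p. For instance
  ∂PU = U − P.
As a 7×21 matrix over Z this has rank 6, with invariant factors (1,1,1,1,1,1).

The boundary map ∂_2: C_2 → C_1 maps a triangle to the signed sum of its edges. For instance
  ∂PUV = UV − PV + PU,
  ∂PSV = SV − PV + PS.
This gives a 21×14 integer matrix of rank 13; reducing to Smith normal form yields diagonal entries (1,1,1,1,1,1,1,1,1,1,1,1,1).

Computing H_k = (kernel of ∂_k) / (image of ∂_{k+1}):

  H_0: rank C_0 − rank ∂_1 = 7 − 6 = 1, and the invariant factors of ∂_1 are all 1, so H_0 = Z.
  H_1: rank ker ∂_1 − rank ∂_2 = (21 − 6) − 13 = 2, and the invariant factors of ∂_2 are all 1, so H_1 = Z^2.
  H_2: rank ker ∂_2 − rank ∂_3 = (14 − 13) − 0 = 1, and there is no ∂_3, so H_2 = Z.

H_0 = Z,  H_1 = Z^2,  H_2 = Z.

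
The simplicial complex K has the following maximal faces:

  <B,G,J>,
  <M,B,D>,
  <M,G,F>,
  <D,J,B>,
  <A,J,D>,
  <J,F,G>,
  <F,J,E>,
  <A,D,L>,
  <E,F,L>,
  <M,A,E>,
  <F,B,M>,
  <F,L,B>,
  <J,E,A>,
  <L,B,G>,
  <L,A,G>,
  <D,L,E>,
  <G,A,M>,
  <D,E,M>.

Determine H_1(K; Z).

H_1 = Z ⊕ Z/2.

Order the vertices as A < B < D < E < F < G < J < L < M. Listing each simplex with vertices in this order, K has dimension 2 with simplices:

  0-simplices (9): A, B, D, E, F, G, J, L, M
  1-simplices (27): AD, AE, AG, AJ, AL, AM, BD, BF, BG, BJ, BL, BM, DE, DJ, DL, DM, EF, EJ, EL, EM, FG, FJ, FL, FM, GJ, GL, GM
  2-simplices (18): ADJ, ADL, AEJ, AEM, AGL, AGM, BDJ, BDM, BFL, BFM, BGJ, BGL, DEL, DEM, EFJ, EFL, FGJ, FGM

giving chain groups C_0 ≅ Z^9, C_1 ≅ Z^27, C_2 ≅ Z^18.

∂_1: C_1 → C_0 sends each edge [p,q] (with p < q) to q − p.
This gives a 9×27 integer matrix of rank 8; reducing to Smith normal form yields diagonal entries (1,1,1,1,1,1,1,1).

∂_2: C_2 → C_1 acts by ∂[p,q,r] = [q,r] − [p,r] + [p,q]. For instance
  ∂DEL = EL − DL + DE,
  ∂FGM = GM − FM + FG.
This gives a 27×18 integer matrix of rank 18; reducing to Smith normal form yields diagonal entries (1,1,1,1,1,1,1,1,1,1,1,1,1,1,1,1,1,2).

Now H_k = ker ∂_k / im ∂_{k+1}, so:

  H_1: rank ker ∂_1 − rank ∂_2 = (27 − 8) − 18 = 1, and ∂_2 has invariant factor 2 > 1, so H_1 ≅ Z ⊕ Z/2.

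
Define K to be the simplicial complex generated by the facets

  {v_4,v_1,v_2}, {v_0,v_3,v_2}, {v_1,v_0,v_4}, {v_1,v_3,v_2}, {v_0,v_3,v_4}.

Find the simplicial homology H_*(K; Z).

Fix the vertex order v_0 < v_1 < v_2 < v_3 < v_4 and write every simplex with vertices in increasing order. Then dim K = 2 and the simplices of K are:

  0-simplices (5): [v_0], [v_1], [v_2], [v_3], [v_4]
  1-simplices (10): [v_0,v_1], [v_0,v_2], [v_0,v_3], [v_0,v_4], [v_1,v_2], [v_1,v_3], [v_1,v_4], [v_2,v_3], [v_2,v_4], [v_3,v_4]
  2-simplices (5): [v_0,v_1,v_4], [v_0,v_2,v_3], [v_0,v_3,v_4], [v_1,v_2,v_3], [v_1,v_2,v_4]

so the chain groups are C_0 ≅ Z^5, C_1 ≅ Z^10, C_2 ≅ Z^5.

The boundary map ∂_1: C_1 → C_0 sends each edge [p,q] (with p < q) to q − p.
This gives a 5×10 integer matrix of rank 4; reducing to Smith normal form yields diagonal entries (1,1,1,1).

The boundary map ∂_2: C_2 → C_1 acts by ∂[p,q,r] = [q,r] − [p,r] + [p,q]. For instance
  ∂[v_1,v_2,v_4] = [v_2,v_4] − [v_1,v_4] + [v_1,v_2],
  ∂[v_0,v_2,v_3] = [v_2,v_3] − [v_0,v_3] + [v_0,v_2].
This gives a 10×5 integer matrix of rank 5; reducing to Smith normal form yields diagonal entries (1,1,1,1,1).

Now H_k = ker ∂_k / im ∂_{k+1}, so:

  H_0: rank C_0 − rank ∂_1 = 5 − 4 = 1, and the invariant factors of ∂_1 are all 1, so H_0 ≅ Z.
  H_1: rank ker ∂_1 − rank ∂_2 = (10 − 4) − 5 = 1, and the invariant factors of ∂_2 are all 1, so H_1 ≅ Z.
  H_2: rank ker ∂_2 − rank ∂_3 = (5 − 5) − 0 = 0, and there is no ∂_3, so H_2 ≅ 0.

H_0 ≅ Z,  H_1 ≅ Z,  H_2 = 0.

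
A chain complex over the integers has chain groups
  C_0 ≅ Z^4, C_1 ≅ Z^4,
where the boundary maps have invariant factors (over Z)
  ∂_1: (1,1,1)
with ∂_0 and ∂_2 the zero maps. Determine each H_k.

H_0: b_0 = 4 − 0 − 3 = 1; torsion from ∂_1 factors > 1: none. So H_0 ≅ Z.
H_1: b_1 = 4 − 3 − 0 = 1; torsion from ∂_2 factors > 1: none. So H_1 ≅ Z.

H_0 ≅ Z,  H_1 ≅ Z.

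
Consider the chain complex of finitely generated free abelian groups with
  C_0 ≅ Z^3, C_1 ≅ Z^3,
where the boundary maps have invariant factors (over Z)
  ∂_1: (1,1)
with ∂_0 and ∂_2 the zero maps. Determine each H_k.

H_0: b_0 = 3 − 0 − 2 = 1; torsion from ∂_1 factors > 1: none. So H_0 = Z.
H_1: b_1 = 3 − 2 − 0 = 1; torsion from ∂_2 factors > 1: none. So H_1 = Z.

H_0 = Z,  H_1 = Z.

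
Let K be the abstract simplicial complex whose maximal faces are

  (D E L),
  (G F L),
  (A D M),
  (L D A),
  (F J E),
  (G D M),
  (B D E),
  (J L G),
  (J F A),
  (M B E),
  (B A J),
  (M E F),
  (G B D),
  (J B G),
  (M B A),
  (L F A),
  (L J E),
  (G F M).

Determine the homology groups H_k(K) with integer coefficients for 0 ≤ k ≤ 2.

K has 9 vertices, 27 edges, 18 triangles.
rank ∂_0 = 0, rank ∂_1 = 8 ⇒ b_0 = 9 − 0 − 8 = 1; all invariant factors of ∂_1 are 1 so no torsion. So H_0 = Z.
rank ∂_1 = 8, rank ∂_2 = 18 ⇒ b_1 = 27 − 8 − 18 = 1; ∂_2 has invariant factor(s) [2] giving torsion. So H_1 = Z ⊕ Z/2.
rank ∂_2 = 18, rank ∂_3 = 0 ⇒ b_2 = 18 − 18 − 0 = 0. So H_2 = 0.

H_0 = Z,  H_1 = Z ⊕ Z/2,  H_2 = 0.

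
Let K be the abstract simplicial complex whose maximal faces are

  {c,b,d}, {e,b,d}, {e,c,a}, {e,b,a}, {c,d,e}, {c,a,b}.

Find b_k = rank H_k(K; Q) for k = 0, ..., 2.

Take the total order a < b < c < d < e on the vertex set. Then K (dimension 2) consists of the simplices:

  0-simplices (5): a, b, c, d, e
  1-simplices (9): ab, ac, ae, bc, bd, be, cd, ce, de
  2-simplices (6): abc, abe, ace, bcd, bde, cde

so the chain groups are C_0 ≅ Z^5, C_1 ≅ Z^9, C_2 ≅ Z^6.

Boundary ∂_1: C_1 → C_0 sends each edge [p,q] (with p < q) to q − p. For instance
  ∂bc = c − b.
This gives a 5×9 integer matrix of rank 4; reducing to Smith normal form yields diagonal entries (1,1,1,1).

∂_2: C_2 → C_1 sends each 2-simplex [p,q,r] to [q,r] − [p,r] + [p,q]. For instance
  ∂bcd = cd − bd + bc,
  ∂abc = bc − ac + ab.
As a 9×6 matrix over Z this has rank 5, with invariant factors (1,1,1,1,1).

Computing H_k = (kernel of ∂_k) / (image of ∂_{k+1}):

  H_0: rank C_0 − rank ∂_1 = 5 − 4 = 1, and the invariant factors of ∂_1 are all 1, so H_0 ≅ Z.
  H_1: rank ker ∂_1 − rank ∂_2 = (9 − 4) − 5 = 0, and the invariant factors of ∂_2 are all 1, so H_1 ≅ 0.
  H_2: rank ker ∂_2 − rank ∂_3 = (6 − 5) − 0 = 1, and there is no ∂_3, so H_2 ≅ Z.

As a check, the Euler characteristic is 5 − 9 + 6 = 2, which agrees with 1 − 0 + 1 = 2.

Hence the Betti numbers are b_0 = 1, b_1 = 0, b_2 = 1.

b_0 = 1, b_1 = 0, b_2 = 1.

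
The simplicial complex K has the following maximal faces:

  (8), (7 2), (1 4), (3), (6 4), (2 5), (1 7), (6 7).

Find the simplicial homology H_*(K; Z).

We work with the vertex ordering 1 < 2 < 3 < 4 < 5 < 6 < 7 < 8. The simplices of K, each written with vertices in increasing order, are:

  0-simplices (8): [1], [2], [3], [4], [5], [6], [7], [8]
  1-simplices (6): [1,4], [1,7], [2,5], [2,7], [4,6], [6,7]

so the chain groups are C_0 ≅ Z^8, C_1 ≅ Z^6.

The boundary map ∂_1: C_1 → C_0 sends each edge [p,q] (with p < q) to q − p. For instance
  ∂[6,7] = [7] − [6].
As a 8×6 matrix over Z this has rank 5, with invariant factors (1,1,1,1,1).

Computing H_k = (kernel of ∂_k) / (image of ∂_{k+1}):

  H_0: rank C_0 − rank ∂_1 = 8 − 5 = 3, and the invariant factors of ∂_1 are all 1, so H_0 = Z^3.
  H_1: rank ker ∂_1 − rank ∂_2 = (6 − 5) − 0 = 1, and there is no ∂_2, so H_1 = Z.

As a check, the Euler characteristic is 8 − 6 = 2, which agrees with 3 − 1 = 2.

H_0 ≅ Z^3,  H_1 ≅ Z.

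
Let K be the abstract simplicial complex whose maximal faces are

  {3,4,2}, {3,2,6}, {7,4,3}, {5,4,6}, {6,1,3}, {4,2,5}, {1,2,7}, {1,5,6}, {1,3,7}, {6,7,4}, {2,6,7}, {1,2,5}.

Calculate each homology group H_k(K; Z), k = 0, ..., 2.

H_0 = Z,  H_1 = Z_2,  H_2 = 0.

We work with the vertex ordering 1 < 2 < 3 < 4 < 5 < 6 < 7. The simplices of K, each written with vertices in increasing order, are:

  0-simplices (7): [1], [2], [3], [4], [5], [6], [7]
  1-simplices (18): [1,2], [1,3], [1,5], [1,6], [1,7], [2,3], [2,4], [2,5], [2,6], [2,7], [3,4], [3,6], [3,7], [4,5], [4,6], [4,7], [5,6], [6,7]
  2-simplices (12): [1,2,5], [1,2,7], [1,3,6], [1,3,7], [1,5,6], [2,3,4], [2,3,6], [2,4,5], [2,6,7], [3,4,7], [4,5,6], [4,6,7]

so the chain groups are C_0 ≅ Z^7, C_1 ≅ Z^18, C_2 ≅ Z^12.

Boundary ∂_1: C_1 → C_0 maps an edge to its endpoints' difference, ∂[p,q] = q − p.
The 7×18 boundary matrix has rank 6 and Smith normal form diag(1,1,1,1,1,1).

The boundary map ∂_2: C_2 → C_1 acts by ∂[p,q,r] = [q,r] − [p,r] + [p,q]. For instance
  ∂[4,6,7] = [6,7] − [4,7] + [4,6],
  ∂[2,6,7] = [6,7] − [2,7] + [2,6].
This gives a 18×12 integer matrix of rank 12; reducing to Smith normal form yields diagonal entries (1,1,1,1,1,1,1,1,1,1,1,2).

Now H_k = ker ∂_k / im ∂_{k+1}, so:

  H_0: rank C_0 − rank ∂_1 = 7 − 6 = 1, and the invariant factors of ∂_1 are all 1, so H_0 ≅ Z.
  H_1: rank ker ∂_1 − rank ∂_2 = (18 − 6) − 12 = 0, and ∂_2 has invariant factor 2 > 1, so H_1 ≅ Z_2.
  H_2: rank ker ∂_2 − rank ∂_3 = (12 − 12) − 0 = 0, and there is no ∂_3, so H_2 ≅ 0.

(K is a triangulation of the real projective plane RP^2.)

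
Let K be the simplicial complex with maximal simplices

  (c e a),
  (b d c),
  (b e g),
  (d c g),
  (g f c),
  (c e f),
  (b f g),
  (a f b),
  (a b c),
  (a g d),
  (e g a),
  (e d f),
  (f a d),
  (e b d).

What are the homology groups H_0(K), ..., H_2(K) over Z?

H_0 ≅ Z,  H_1 ≅ Z^2,  H_2 ≅ Z.

Fix the vertex order a < b < c < d < e < f < g and write every simplex with vertices in increasing order. Then dim K = 2 and the simplices of K are:

  0-simplices (7): a, b, c, d, e, f, g
  1-simplices (21): ab, ac, ad, ae, af, ag, bc, bd, be, bf, bg, cd, ce, cf, cg, de, df, dg, ef, eg, fg
  2-simplices (14): abc, abf, ace, adf, adg, aeg, bcd, bde, beg, bfg, cdg, cef, cfg, def

Hence C_0 ≅ Z^7, C_1 ≅ Z^21, C_2 ≅ Z^14.

Boundary ∂_1: C_1 → C_0 maps an edge to its endpoints' difference, ∂[p,q] = q − p. For instance
  ∂ag = g − a.
The resulting 7×21 matrix has rank 6, and its Smith normal form has invariant factors (1,1,1,1,1,1).

∂_2: C_2 → C_1 sends each 2-simplex [p,q,r] to [q,r] − [p,r] + [p,q]. For instance
  ∂adf = df − af + ad,
  ∂cfg = fg − cg + cf.
The resulting 21×14 matrix has rank 13, and its Smith normal form has invariant factors (1,1,1,1,1,1,1,1,1,1,1,1,1).

Now H_k = ker ∂_k / im ∂_{k+1}, so:

  H_0: rank C_0 − rank ∂_1 = 7 − 6 = 1, and the invariant factors of ∂_1 are all 1, so H_0 = Z.
  H_1: rank ker ∂_1 − rank ∂_2 = (21 − 6) − 13 = 2, and the invariant factors of ∂_2 are all 1, so H_1 = Z^2.
  H_2: rank ker ∂_2 − rank ∂_3 = (14 − 13) − 0 = 1, and there is no ∂_3, so H_2 = Z.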